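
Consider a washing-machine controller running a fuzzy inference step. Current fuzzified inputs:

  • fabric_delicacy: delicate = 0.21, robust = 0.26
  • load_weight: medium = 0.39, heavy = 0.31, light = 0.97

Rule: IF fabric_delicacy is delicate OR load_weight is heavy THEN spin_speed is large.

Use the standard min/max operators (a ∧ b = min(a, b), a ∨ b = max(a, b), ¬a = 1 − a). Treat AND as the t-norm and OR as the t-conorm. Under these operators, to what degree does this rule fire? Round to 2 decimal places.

firing strength: delicate=0.21, heavy=0.31; OR[max(a, b)] → w = 0.31

0.31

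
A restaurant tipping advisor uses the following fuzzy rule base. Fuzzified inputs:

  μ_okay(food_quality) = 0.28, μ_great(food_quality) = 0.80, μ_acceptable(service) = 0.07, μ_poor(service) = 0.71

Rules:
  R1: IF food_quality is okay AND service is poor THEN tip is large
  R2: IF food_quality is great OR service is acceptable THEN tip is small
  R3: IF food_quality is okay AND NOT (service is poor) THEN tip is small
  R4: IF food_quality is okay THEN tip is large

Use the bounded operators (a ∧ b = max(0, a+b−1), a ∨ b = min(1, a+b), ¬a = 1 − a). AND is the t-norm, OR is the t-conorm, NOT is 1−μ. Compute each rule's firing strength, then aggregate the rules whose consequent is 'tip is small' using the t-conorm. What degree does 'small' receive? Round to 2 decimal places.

R1: okay=0.28, poor=0.71; AND[max(0, a+b−1)] → w = 0.00
R2: great=0.80, acceptable=0.07; OR[min(1, a+b)] → w = 0.87
R3: okay=0.28, ¬poor=1−0.71=0.29; AND[max(0, a+b−1)] → w = 0.00
R4: okay=0.28 → w = 0.28
Rules with consequent 'small': {R2, R3} → strengths 0.87, 0.00
Aggregate via t-conorm [min(1, a+b)]: 0.87

0.87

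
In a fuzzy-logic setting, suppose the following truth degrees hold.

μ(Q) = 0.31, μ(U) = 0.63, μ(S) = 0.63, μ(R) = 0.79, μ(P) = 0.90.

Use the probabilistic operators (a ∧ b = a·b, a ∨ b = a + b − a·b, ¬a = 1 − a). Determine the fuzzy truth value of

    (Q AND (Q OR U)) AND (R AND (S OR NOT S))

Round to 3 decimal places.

Q OR U = a + b − a·b on (0.3100, 0.6300) = 0.7447
Q AND (Q OR U) = a·b on (0.3100, 0.7447) = 0.2309
NOT S = 1 − 0.6300 = 0.3700
S OR NOT S = a + b − a·b on (0.6300, 0.3700) = 0.7669
R AND (S OR NOT S) = a·b on (0.7900, 0.7669) = 0.6059
(Q AND (Q OR U)) AND (R AND (S OR NOT S)) = a·b on (0.2309, 0.6059) = 0.1399

0.140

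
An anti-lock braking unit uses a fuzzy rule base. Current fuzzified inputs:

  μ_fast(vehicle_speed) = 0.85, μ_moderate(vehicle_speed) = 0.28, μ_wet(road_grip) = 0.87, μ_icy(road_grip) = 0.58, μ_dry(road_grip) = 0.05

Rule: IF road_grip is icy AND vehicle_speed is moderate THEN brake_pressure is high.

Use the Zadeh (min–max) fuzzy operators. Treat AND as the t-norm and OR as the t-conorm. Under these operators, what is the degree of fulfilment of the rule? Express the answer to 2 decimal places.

0.28

firing strength: icy=0.58, moderate=0.28; AND[min(a, b)] → w = 0.28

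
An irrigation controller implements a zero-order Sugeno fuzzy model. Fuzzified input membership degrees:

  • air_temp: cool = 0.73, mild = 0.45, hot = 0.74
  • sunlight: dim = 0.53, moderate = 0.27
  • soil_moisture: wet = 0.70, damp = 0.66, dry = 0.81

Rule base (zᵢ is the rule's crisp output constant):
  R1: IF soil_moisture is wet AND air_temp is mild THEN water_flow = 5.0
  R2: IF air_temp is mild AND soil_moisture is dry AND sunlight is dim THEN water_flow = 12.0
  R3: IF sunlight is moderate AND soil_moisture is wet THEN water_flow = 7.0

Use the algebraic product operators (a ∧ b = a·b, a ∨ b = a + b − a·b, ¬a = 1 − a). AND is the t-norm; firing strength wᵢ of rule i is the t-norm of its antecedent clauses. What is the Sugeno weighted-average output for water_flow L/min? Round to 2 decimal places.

7.48

R1 (z=5.0): wet=0.70, mild=0.45; AND[a·b] → w = 0.3150
R2 (z=12.0): mild=0.45, dry=0.81, dim=0.53; AND[a·b] → w = 0.1932
R3 (z=7.0): moderate=0.27, wet=0.70; AND[a·b] → w = 0.1890
Weighted average = (0.3150·5.0 + 0.1932·12.0 + 0.1890·7.0) / (0.3150 + 0.1932 + 0.1890)
  = 5.2162 / 0.6972 = 7.48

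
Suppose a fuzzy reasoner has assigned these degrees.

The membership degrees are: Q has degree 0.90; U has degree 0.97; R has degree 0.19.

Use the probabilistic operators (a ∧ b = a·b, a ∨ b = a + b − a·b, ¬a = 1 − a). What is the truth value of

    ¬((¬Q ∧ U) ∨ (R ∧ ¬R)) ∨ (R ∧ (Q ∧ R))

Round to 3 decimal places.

¬Q = 1 − 0.9000 = 0.1000
¬Q ∧ U = a·b on (0.1000, 0.9700) = 0.0970
¬R = 1 − 0.1900 = 0.8100
R ∧ ¬R = a·b on (0.1900, 0.8100) = 0.1539
(¬Q ∧ U) ∨ (R ∧ ¬R) = a + b − a·b on (0.0970, 0.1539) = 0.2360
¬((¬Q ∧ U) ∨ (R ∧ ¬R)) = 1 − 0.2360 = 0.7640
Q ∧ R = a·b on (0.9000, 0.1900) = 0.1710
R ∧ (Q ∧ R) = a·b on (0.1900, 0.1710) = 0.0325
¬((¬Q ∧ U) ∨ (R ∧ ¬R)) ∨ (R ∧ (Q ∧ R)) = a + b − a·b on (0.7640, 0.0325) = 0.7717

0.772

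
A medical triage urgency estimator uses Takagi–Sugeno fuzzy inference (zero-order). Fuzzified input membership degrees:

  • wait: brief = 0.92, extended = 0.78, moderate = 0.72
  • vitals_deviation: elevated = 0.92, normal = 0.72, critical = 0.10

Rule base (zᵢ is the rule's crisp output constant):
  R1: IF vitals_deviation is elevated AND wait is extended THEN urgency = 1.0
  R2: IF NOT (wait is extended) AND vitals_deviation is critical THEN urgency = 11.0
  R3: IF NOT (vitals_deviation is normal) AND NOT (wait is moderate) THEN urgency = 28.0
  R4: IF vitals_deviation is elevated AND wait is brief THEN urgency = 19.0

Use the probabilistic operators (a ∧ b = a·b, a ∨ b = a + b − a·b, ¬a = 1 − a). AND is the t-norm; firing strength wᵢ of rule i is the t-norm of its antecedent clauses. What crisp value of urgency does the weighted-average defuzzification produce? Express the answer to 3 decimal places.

R1 (z=1.0): elevated=0.92, extended=0.78; AND[a·b] → w = 0.7176
R2 (z=11.0): ¬extended=1−0.78=0.22, critical=0.10; AND[a·b] → w = 0.0220
R3 (z=28.0): ¬normal=1−0.72=0.28, ¬moderate=1−0.72=0.28; AND[a·b] → w = 0.0784
R4 (z=19.0): elevated=0.92, brief=0.92; AND[a·b] → w = 0.8464
Weighted average = (0.7176·1.0 + 0.0220·11.0 + 0.0784·28.0 + 0.8464·19.0) / (0.7176 + 0.0220 + 0.0784 + 0.8464)
  = 19.2364 / 1.6644 = 11.558

11.558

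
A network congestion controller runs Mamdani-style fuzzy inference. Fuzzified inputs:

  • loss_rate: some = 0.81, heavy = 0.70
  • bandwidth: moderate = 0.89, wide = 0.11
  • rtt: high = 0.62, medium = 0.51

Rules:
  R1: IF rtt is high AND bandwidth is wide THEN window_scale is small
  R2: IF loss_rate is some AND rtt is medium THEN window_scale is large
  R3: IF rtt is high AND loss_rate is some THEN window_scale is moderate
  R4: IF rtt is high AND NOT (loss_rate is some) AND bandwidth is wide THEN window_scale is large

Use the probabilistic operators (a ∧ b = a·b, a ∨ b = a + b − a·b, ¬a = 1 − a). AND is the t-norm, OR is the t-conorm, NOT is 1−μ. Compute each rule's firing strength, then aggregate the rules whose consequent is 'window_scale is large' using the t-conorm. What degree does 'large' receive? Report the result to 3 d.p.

0.421

R1: high=0.62, wide=0.11; AND[a·b] → w = 0.0682
R2: some=0.81, medium=0.51; AND[a·b] → w = 0.4131
R3: high=0.62, some=0.81; AND[a·b] → w = 0.5022
R4: high=0.62, ¬some=1−0.81=0.19, wide=0.11; AND[a·b] → w = 0.0130
Rules with consequent 'large': {R2, R4} → strengths 0.4131, 0.0130
Aggregate via t-conorm [a + b − a·b]: 0.4207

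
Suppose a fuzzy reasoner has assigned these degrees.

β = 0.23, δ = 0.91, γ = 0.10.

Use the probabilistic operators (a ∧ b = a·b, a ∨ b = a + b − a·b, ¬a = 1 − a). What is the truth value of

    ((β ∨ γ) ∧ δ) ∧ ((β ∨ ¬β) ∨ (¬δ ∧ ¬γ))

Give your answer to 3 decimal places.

β ∨ γ = a + b − a·b on (0.2300, 0.1000) = 0.3070
(β ∨ γ) ∧ δ = a·b on (0.3070, 0.9100) = 0.2794
¬β = 1 − 0.2300 = 0.7700
β ∨ ¬β = a + b − a·b on (0.2300, 0.7700) = 0.8229
¬δ = 1 − 0.9100 = 0.0900
¬γ = 1 − 0.1000 = 0.9000
¬δ ∧ ¬γ = a·b on (0.0900, 0.9000) = 0.0810
(β ∨ ¬β) ∨ (¬δ ∧ ¬γ) = a + b − a·b on (0.8229, 0.0810) = 0.8372
((β ∨ γ) ∧ δ) ∧ ((β ∨ ¬β) ∨ (¬δ ∧ ¬γ)) = a·b on (0.2794, 0.8372) = 0.2339

0.234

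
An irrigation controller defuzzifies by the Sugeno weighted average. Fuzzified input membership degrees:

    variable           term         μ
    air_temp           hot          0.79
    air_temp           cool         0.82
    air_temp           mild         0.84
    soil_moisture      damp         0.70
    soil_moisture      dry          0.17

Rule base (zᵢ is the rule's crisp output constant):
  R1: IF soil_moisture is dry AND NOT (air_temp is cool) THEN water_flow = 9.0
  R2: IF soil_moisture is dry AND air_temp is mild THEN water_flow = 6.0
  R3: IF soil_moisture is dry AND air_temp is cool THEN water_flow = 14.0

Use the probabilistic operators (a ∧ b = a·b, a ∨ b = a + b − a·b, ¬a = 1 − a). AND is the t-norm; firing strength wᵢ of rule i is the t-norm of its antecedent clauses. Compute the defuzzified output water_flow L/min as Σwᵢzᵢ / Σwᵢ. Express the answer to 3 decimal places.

9.859

R1 (z=9.0): dry=0.17, ¬cool=1−0.82=0.18; AND[a·b] → w = 0.0306
R2 (z=6.0): dry=0.17, mild=0.84; AND[a·b] → w = 0.1428
R3 (z=14.0): dry=0.17, cool=0.82; AND[a·b] → w = 0.1394
Weighted average = (0.0306·9.0 + 0.1428·6.0 + 0.1394·14.0) / (0.0306 + 0.1428 + 0.1394)
  = 3.0838 / 0.3128 = 9.859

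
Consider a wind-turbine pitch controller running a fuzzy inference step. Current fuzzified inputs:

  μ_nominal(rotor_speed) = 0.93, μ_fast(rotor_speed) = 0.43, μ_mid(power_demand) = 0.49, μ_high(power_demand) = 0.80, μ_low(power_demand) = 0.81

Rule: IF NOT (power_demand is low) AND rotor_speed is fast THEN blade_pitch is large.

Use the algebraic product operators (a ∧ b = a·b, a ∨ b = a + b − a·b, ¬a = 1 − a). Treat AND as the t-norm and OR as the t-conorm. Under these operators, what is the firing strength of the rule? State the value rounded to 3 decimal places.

0.082

firing strength: ¬low=1−0.81=0.19, fast=0.43; AND[a·b] → w = 0.0817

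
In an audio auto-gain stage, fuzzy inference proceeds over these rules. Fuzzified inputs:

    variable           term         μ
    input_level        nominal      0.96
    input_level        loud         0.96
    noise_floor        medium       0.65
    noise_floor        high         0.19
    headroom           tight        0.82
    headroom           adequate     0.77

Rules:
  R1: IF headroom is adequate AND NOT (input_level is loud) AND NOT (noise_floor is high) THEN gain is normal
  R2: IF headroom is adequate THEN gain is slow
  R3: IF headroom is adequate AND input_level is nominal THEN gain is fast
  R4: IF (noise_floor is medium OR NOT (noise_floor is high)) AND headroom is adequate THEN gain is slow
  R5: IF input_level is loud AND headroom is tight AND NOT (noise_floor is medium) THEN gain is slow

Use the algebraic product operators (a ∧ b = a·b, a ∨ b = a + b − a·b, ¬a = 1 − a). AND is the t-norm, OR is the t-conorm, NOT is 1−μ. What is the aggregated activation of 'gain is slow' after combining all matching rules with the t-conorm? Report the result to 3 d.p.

R1: adequate=0.77, ¬loud=1−0.96=0.04, ¬high=1−0.19=0.81; AND[a·b] → w = 0.0249
R2: adequate=0.77 → w = 0.7700
R3: adequate=0.77, nominal=0.96; AND[a·b] → w = 0.7392
R4: (medium=0.65 OR ¬high=1−0.19=0.81) = 0.9335; AND[a·b] with adequate=0.77 → w = 0.7188
R5: loud=0.96, tight=0.82, ¬medium=1−0.65=0.35; AND[a·b] → w = 0.2755
Rules with consequent 'slow': {R2, R4, R5} → strengths 0.7700, 0.7188, 0.2755
Aggregate via t-conorm [a + b − a·b]: 0.9531

0.953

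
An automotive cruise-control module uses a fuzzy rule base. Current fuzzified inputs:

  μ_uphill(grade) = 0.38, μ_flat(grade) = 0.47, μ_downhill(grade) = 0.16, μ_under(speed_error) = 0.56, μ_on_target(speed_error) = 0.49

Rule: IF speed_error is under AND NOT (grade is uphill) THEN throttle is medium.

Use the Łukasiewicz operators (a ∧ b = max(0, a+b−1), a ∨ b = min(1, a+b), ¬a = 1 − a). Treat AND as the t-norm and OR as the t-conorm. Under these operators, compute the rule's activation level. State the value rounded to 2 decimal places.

firing strength: under=0.56, ¬uphill=1−0.38=0.62; AND[max(0, a+b−1)] → w = 0.18

0.18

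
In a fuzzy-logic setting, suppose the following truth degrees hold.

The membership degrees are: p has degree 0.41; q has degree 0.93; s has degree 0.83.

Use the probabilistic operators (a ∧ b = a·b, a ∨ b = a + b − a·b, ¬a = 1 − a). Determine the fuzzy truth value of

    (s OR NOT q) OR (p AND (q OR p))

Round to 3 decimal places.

NOT q = 1 − 0.9300 = 0.0700
s OR NOT q = a + b − a·b on (0.8300, 0.0700) = 0.8419
q OR p = a + b − a·b on (0.9300, 0.4100) = 0.9587
p AND (q OR p) = a·b on (0.4100, 0.9587) = 0.3931
(s OR NOT q) OR (p AND (q OR p)) = a + b − a·b on (0.8419, 0.3931) = 0.9040

0.904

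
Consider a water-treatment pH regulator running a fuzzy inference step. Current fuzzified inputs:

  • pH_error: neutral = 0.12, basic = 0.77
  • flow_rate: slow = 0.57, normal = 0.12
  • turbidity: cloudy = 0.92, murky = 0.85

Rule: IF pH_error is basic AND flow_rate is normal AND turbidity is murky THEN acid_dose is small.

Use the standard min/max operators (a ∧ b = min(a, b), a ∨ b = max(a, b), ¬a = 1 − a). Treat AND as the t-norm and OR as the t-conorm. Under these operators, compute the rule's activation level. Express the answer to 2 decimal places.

0.12

firing strength: basic=0.77, normal=0.12, murky=0.85; AND[min(a, b)] → w = 0.12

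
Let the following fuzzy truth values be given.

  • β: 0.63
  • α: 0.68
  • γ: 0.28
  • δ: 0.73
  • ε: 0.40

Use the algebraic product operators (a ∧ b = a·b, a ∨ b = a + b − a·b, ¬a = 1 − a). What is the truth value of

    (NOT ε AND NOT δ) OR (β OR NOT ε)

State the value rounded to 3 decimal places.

NOT ε = 1 − 0.4000 = 0.6000
NOT δ = 1 − 0.7300 = 0.2700
NOT ε AND NOT δ = a·b on (0.6000, 0.2700) = 0.1620
NOT ε = 1 − 0.4000 = 0.6000
β OR NOT ε = a + b − a·b on (0.6300, 0.6000) = 0.8520
(NOT ε AND NOT δ) OR (β OR NOT ε) = a + b − a·b on (0.1620, 0.8520) = 0.8760

0.876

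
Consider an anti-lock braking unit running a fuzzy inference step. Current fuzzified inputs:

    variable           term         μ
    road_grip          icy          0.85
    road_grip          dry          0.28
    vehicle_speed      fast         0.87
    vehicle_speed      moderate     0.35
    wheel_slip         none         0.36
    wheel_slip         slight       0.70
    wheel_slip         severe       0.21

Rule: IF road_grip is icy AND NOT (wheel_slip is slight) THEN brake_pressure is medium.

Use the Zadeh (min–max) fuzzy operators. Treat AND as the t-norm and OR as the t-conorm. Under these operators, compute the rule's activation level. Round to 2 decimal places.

firing strength: icy=0.85, ¬slight=1−0.70=0.30; AND[min(a, b)] → w = 0.30

0.30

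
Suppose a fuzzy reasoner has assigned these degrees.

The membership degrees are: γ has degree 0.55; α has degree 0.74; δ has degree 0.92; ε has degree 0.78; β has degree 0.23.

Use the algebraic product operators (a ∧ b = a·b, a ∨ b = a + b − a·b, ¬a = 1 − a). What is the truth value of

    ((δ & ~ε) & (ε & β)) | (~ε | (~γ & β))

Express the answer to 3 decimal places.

~ε = 1 − 0.7800 = 0.2200
δ & ~ε = a·b on (0.9200, 0.2200) = 0.2024
ε & β = a·b on (0.7800, 0.2300) = 0.1794
(δ & ~ε) & (ε & β) = a·b on (0.2024, 0.1794) = 0.0363
~ε = 1 − 0.7800 = 0.2200
~γ = 1 − 0.5500 = 0.4500
~γ & β = a·b on (0.4500, 0.2300) = 0.1035
~ε | (~γ & β) = a + b − a·b on (0.2200, 0.1035) = 0.3007
((δ & ~ε) & (ε & β)) | (~ε | (~γ & β)) = a + b − a·b on (0.0363, 0.3007) = 0.3261

0.326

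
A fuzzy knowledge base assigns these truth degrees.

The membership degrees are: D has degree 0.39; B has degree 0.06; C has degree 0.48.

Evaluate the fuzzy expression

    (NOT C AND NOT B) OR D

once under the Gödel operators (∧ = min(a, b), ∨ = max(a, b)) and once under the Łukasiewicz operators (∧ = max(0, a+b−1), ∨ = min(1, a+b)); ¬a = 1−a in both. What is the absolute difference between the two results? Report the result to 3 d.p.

Under Gödel:
  NOT C = 1 − 0.48 = 0.52
  NOT B = 1 − 0.06 = 0.94
  NOT C AND NOT B = min(a, b) on (0.52, 0.94) = 0.52
  (NOT C AND NOT B) OR D = max(a, b) on (0.52, 0.39) = 0.52
  → value = 0.5200
Under Łukasiewicz:
  NOT C = 1 − 0.48 = 0.52
  NOT B = 1 − 0.06 = 0.94
  NOT C AND NOT B = max(0, a+b−1) on (0.52, 0.94) = 0.46
  (NOT C AND NOT B) OR D = min(1, a+b) on (0.46, 0.39) = 0.85
  → value = 0.8500
|0.5200 − 0.8500| = 0.330

0.330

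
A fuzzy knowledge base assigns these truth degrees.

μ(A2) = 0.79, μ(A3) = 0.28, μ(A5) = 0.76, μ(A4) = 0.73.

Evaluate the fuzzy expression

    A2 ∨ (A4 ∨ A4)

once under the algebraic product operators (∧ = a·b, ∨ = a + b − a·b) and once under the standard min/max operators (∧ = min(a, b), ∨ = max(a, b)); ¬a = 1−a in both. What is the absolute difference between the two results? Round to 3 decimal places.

Under algebraic product:
  A4 ∨ A4 = a + b − a·b on (0.7300, 0.7300) = 0.9271
  A2 ∨ (A4 ∨ A4) = a + b − a·b on (0.7900, 0.9271) = 0.9847
  → value = 0.9847
Under standard min/max:
  A4 ∨ A4 = max(a, b) on (0.73, 0.73) = 0.73
  A2 ∨ (A4 ∨ A4) = max(a, b) on (0.79, 0.73) = 0.79
  → value = 0.7900
|0.9847 − 0.7900| = 0.195

0.195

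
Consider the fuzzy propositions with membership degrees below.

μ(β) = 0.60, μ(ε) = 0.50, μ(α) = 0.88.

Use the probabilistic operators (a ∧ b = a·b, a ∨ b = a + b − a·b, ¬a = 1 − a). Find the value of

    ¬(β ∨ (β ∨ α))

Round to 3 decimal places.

0.019

β ∨ α = a + b − a·b on (0.6000, 0.8800) = 0.9520
β ∨ (β ∨ α) = a + b − a·b on (0.6000, 0.9520) = 0.9808
¬(β ∨ (β ∨ α)) = 1 − 0.9808 = 0.0192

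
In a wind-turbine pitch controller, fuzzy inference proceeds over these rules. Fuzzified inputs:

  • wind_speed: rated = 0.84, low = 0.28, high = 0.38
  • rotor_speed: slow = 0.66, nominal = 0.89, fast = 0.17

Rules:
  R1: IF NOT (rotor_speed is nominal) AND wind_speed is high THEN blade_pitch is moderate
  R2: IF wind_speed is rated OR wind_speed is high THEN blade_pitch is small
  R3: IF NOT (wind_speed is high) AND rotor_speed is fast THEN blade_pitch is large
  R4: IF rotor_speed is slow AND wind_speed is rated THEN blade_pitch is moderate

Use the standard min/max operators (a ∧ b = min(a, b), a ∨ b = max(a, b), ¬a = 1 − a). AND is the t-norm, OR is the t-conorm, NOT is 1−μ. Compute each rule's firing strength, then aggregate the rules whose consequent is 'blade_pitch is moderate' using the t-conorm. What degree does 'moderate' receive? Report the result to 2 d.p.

R1: ¬nominal=1−0.89=0.11, high=0.38; AND[min(a, b)] → w = 0.11
R2: rated=0.84, high=0.38; OR[max(a, b)] → w = 0.84
R3: ¬high=1−0.38=0.62, fast=0.17; AND[min(a, b)] → w = 0.17
R4: slow=0.66, rated=0.84; AND[min(a, b)] → w = 0.66
Rules with consequent 'moderate': {R1, R4} → strengths 0.11, 0.66
Aggregate via t-conorm [max(a, b)]: 0.66

0.66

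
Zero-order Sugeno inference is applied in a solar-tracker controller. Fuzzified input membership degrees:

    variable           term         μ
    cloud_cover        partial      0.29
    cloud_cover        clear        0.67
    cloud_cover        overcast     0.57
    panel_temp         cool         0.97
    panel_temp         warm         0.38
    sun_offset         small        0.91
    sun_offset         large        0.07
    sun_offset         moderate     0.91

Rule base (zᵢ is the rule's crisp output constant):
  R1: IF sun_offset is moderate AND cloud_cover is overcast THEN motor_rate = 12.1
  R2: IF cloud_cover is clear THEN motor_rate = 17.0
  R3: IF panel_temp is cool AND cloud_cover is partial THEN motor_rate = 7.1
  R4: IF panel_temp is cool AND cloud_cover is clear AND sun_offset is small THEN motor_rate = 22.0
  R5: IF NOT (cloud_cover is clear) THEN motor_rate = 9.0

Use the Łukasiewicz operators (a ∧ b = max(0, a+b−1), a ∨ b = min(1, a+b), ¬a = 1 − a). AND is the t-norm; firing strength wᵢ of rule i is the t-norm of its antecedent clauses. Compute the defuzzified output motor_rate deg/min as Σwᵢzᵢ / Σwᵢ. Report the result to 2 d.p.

R1 (z=12.1): moderate=0.91, overcast=0.57; AND[max(0, a+b−1)] → w = 0.48
R2 (z=17.0): clear=0.67 → w = 0.67
R3 (z=7.1): cool=0.97, partial=0.29; AND[max(0, a+b−1)] → w = 0.26
R4 (z=22.0): cool=0.97, clear=0.67, small=0.91; AND[max(0, a+b−1)] → w = 0.55
R5 (z=9.0): ¬clear=1−0.67=0.33 → w = 0.33
Weighted average = (0.48·12.1 + 0.67·17.0 + 0.26·7.1 + 0.55·22.0 + 0.33·9.0) / (0.48 + 0.67 + 0.26 + 0.55 + 0.33)
  = 34.1140 / 2.2900 = 14.90

14.90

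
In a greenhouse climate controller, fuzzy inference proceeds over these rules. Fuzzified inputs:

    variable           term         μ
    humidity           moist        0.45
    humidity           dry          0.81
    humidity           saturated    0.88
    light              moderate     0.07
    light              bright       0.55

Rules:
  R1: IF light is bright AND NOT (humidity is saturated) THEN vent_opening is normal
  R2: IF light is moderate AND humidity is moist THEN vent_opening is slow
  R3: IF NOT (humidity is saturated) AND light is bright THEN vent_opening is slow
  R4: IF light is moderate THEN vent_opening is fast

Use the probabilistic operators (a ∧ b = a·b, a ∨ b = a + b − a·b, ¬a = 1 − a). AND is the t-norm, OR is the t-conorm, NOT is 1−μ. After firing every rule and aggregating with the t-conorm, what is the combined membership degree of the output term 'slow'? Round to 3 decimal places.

0.095

R1: bright=0.55, ¬saturated=1−0.88=0.12; AND[a·b] → w = 0.0660
R2: moderate=0.07, moist=0.45; AND[a·b] → w = 0.0315
R3: ¬saturated=1−0.88=0.12, bright=0.55; AND[a·b] → w = 0.0660
R4: moderate=0.07 → w = 0.0700
Rules with consequent 'slow': {R2, R3} → strengths 0.0315, 0.0660
Aggregate via t-conorm [a + b − a·b]: 0.0954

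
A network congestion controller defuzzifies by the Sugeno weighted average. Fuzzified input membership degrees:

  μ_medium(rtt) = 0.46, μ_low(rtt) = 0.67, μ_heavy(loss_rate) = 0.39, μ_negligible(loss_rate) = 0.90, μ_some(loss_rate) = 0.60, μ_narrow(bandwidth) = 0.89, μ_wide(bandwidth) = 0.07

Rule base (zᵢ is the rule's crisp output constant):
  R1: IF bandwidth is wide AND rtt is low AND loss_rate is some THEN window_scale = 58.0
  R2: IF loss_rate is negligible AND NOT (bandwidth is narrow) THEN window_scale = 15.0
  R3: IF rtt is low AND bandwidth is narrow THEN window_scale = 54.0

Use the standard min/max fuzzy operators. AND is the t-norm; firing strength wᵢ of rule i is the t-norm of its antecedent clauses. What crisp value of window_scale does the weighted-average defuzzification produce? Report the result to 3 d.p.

49.282

R1 (z=58.0): wide=0.07, low=0.67, some=0.60; AND[min(a, b)] → w = 0.07
R2 (z=15.0): negligible=0.90, ¬narrow=1−0.89=0.11; AND[min(a, b)] → w = 0.11
R3 (z=54.0): low=0.67, narrow=0.89; AND[min(a, b)] → w = 0.67
Weighted average = (0.07·58.0 + 0.11·15.0 + 0.67·54.0) / (0.07 + 0.11 + 0.67)
  = 41.8900 / 0.8500 = 49.282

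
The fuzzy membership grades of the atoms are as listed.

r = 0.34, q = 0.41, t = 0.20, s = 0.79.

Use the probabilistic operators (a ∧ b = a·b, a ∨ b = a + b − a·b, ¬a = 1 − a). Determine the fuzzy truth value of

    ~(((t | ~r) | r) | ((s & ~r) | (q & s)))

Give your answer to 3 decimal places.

0.058

~r = 1 − 0.3400 = 0.6600
t | ~r = a + b − a·b on (0.2000, 0.6600) = 0.7280
(t | ~r) | r = a + b − a·b on (0.7280, 0.3400) = 0.8205
~r = 1 − 0.3400 = 0.6600
s & ~r = a·b on (0.7900, 0.6600) = 0.5214
q & s = a·b on (0.4100, 0.7900) = 0.3239
(s & ~r) | (q & s) = a + b − a·b on (0.5214, 0.3239) = 0.6764
((t | ~r) | r) | ((s & ~r) | (q & s)) = a + b − a·b on (0.8205, 0.6764) = 0.9419
~(((t | ~r) | r) | ((s & ~r) | (q & s))) = 1 − 0.9419 = 0.0581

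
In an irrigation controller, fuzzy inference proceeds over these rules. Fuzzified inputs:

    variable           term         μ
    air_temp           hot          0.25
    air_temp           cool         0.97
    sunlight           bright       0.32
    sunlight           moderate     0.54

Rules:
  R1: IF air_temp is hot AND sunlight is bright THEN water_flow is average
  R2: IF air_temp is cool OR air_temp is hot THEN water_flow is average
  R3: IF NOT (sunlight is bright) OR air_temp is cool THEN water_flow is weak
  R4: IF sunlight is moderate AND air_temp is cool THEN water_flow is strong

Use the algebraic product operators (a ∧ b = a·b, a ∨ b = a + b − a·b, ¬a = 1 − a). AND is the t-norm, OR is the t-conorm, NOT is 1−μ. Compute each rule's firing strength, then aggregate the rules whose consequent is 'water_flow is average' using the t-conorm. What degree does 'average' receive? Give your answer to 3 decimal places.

R1: hot=0.25, bright=0.32; AND[a·b] → w = 0.0800
R2: cool=0.97, hot=0.25; OR[a + b − a·b] → w = 0.9775
R3: ¬bright=1−0.32=0.68, cool=0.97; OR[a + b − a·b] → w = 0.9904
R4: moderate=0.54, cool=0.97; AND[a·b] → w = 0.5238
Rules with consequent 'average': {R1, R2} → strengths 0.0800, 0.9775
Aggregate via t-conorm [a + b − a·b]: 0.9793

0.979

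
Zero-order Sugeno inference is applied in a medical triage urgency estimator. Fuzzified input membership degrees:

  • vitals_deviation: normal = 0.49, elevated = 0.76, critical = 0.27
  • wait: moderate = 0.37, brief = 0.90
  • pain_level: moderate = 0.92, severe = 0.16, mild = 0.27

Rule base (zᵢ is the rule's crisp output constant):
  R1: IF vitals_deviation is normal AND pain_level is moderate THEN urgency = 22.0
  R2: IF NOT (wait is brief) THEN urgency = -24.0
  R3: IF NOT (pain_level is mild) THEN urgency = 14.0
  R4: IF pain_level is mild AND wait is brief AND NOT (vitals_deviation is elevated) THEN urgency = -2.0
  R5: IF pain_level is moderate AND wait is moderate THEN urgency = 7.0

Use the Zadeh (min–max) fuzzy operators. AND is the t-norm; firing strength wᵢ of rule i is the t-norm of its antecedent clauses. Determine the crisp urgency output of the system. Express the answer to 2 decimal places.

10.73

R1 (z=22.0): normal=0.49, moderate=0.92; AND[min(a, b)] → w = 0.49
R2 (z=-24.0): ¬brief=1−0.90=0.10 → w = 0.10
R3 (z=14.0): ¬mild=1−0.27=0.73 → w = 0.73
R4 (z=-2.0): mild=0.27, brief=0.90, ¬elevated=1−0.76=0.24; AND[min(a, b)] → w = 0.24
R5 (z=7.0): moderate=0.92, moderate=0.37; AND[min(a, b)] → w = 0.37
Weighted average = (0.49·22.0 + 0.10·-24.0 + 0.73·14.0 + 0.24·-2.0 + 0.37·7.0) / (0.49 + 0.10 + 0.73 + 0.24 + 0.37)
  = 20.7100 / 1.9300 = 10.73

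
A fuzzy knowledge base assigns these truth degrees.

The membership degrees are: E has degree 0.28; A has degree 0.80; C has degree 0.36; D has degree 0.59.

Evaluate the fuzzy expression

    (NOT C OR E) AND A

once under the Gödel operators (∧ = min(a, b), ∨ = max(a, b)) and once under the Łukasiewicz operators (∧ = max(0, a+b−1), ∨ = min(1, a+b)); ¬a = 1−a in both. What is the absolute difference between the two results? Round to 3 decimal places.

0.080

Under Gödel:
  NOT C = 1 − 0.36 = 0.64
  NOT C OR E = max(a, b) on (0.64, 0.28) = 0.64
  (NOT C OR E) AND A = min(a, b) on (0.64, 0.80) = 0.64
  → value = 0.6400
Under Łukasiewicz:
  NOT C = 1 − 0.36 = 0.64
  NOT C OR E = min(1, a+b) on (0.64, 0.28) = 0.92
  (NOT C OR E) AND A = max(0, a+b−1) on (0.92, 0.80) = 0.72
  → value = 0.7200
|0.6400 − 0.7200| = 0.080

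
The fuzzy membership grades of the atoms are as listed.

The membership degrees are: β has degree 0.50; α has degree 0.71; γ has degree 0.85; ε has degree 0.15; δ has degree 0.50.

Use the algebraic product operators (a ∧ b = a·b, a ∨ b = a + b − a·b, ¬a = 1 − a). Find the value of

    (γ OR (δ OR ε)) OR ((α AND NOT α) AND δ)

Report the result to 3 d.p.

δ OR ε = a + b − a·b on (0.5000, 0.1500) = 0.5750
γ OR (δ OR ε) = a + b − a·b on (0.8500, 0.5750) = 0.9363
NOT α = 1 − 0.7100 = 0.2900
α AND NOT α = a·b on (0.7100, 0.2900) = 0.2059
(α AND NOT α) AND δ = a·b on (0.2059, 0.5000) = 0.1030
(γ OR (δ OR ε)) OR ((α AND NOT α) AND δ) = a + b − a·b on (0.9363, 0.1030) = 0.9428

0.943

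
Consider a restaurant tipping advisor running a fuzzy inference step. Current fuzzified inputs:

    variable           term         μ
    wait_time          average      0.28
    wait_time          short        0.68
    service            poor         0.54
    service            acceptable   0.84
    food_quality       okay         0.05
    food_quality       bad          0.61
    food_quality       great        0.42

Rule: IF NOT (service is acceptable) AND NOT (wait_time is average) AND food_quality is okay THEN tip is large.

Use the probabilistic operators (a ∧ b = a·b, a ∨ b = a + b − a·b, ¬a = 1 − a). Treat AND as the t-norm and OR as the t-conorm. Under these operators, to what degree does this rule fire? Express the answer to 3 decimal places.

firing strength: ¬acceptable=1−0.84=0.16, ¬average=1−0.28=0.72, okay=0.05; AND[a·b] → w = 0.0058

0.006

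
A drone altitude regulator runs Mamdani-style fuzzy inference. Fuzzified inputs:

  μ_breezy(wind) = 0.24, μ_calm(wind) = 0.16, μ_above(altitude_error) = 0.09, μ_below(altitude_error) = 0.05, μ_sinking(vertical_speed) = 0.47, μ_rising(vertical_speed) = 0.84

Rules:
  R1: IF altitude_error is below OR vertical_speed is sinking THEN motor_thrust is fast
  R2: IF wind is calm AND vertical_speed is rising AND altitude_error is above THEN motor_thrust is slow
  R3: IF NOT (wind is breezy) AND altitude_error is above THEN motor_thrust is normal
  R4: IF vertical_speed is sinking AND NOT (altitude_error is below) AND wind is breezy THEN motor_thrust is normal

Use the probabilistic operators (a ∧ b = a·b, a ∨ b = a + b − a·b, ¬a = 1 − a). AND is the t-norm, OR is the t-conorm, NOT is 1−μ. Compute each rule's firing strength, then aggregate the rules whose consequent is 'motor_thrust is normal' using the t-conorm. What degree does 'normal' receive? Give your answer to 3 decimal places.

R1: below=0.05, sinking=0.47; OR[a + b − a·b] → w = 0.4965
R2: calm=0.16, rising=0.84, above=0.09; AND[a·b] → w = 0.0121
R3: ¬breezy=1−0.24=0.76, above=0.09; AND[a·b] → w = 0.0684
R4: sinking=0.47, ¬below=1−0.05=0.95, breezy=0.24; AND[a·b] → w = 0.1072
Rules with consequent 'normal': {R3, R4} → strengths 0.0684, 0.1072
Aggregate via t-conorm [a + b − a·b]: 0.1682

0.168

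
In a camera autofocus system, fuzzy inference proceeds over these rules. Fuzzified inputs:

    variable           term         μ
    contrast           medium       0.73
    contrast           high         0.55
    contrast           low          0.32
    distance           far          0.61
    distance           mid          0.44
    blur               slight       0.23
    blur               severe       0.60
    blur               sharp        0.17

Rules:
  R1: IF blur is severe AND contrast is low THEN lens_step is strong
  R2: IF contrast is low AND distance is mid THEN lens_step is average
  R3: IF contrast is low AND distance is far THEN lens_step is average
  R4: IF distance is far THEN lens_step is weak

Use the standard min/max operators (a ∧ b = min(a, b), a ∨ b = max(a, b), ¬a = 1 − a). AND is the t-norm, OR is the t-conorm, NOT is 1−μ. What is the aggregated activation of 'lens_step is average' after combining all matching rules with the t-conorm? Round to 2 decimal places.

R1: severe=0.60, low=0.32; AND[min(a, b)] → w = 0.32
R2: low=0.32, mid=0.44; AND[min(a, b)] → w = 0.32
R3: low=0.32, far=0.61; AND[min(a, b)] → w = 0.32
R4: far=0.61 → w = 0.61
Rules with consequent 'average': {R2, R3} → strengths 0.32, 0.32
Aggregate via t-conorm [max(a, b)]: 0.32

0.32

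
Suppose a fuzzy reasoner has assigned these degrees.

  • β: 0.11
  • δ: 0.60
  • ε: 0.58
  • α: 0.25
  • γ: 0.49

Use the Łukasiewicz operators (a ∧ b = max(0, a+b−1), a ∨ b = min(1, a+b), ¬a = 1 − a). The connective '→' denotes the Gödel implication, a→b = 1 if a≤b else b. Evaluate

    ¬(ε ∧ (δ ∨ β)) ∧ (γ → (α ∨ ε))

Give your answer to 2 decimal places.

δ ∨ β = min(1, a+b) on (0.60, 0.11) = 0.71
ε ∧ (δ ∨ β) = max(0, a+b−1) on (0.58, 0.71) = 0.29
¬(ε ∧ (δ ∨ β)) = 1 − 0.29 = 0.71
α ∨ ε = min(1, a+b) on (0.25, 0.58) = 0.83
γ → (α ∨ ε)  [Gödel: 1 if a≤b else b] with a=0.49, b=0.83 → 1.00
¬(ε ∧ (δ ∨ β)) ∧ (γ → (α ∨ ε)) = max(0, a+b−1) on (0.71, 1.00) = 0.71

0.71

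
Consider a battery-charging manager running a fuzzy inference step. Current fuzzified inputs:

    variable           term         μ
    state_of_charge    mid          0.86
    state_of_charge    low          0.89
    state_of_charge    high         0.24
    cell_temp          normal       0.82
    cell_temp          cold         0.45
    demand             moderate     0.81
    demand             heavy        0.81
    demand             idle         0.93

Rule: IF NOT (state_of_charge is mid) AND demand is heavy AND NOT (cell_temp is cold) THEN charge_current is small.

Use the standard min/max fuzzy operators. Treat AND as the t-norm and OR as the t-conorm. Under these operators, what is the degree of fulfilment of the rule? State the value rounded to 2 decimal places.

firing strength: ¬mid=1−0.86=0.14, heavy=0.81, ¬cold=1−0.45=0.55; AND[min(a, b)] → w = 0.14

0.14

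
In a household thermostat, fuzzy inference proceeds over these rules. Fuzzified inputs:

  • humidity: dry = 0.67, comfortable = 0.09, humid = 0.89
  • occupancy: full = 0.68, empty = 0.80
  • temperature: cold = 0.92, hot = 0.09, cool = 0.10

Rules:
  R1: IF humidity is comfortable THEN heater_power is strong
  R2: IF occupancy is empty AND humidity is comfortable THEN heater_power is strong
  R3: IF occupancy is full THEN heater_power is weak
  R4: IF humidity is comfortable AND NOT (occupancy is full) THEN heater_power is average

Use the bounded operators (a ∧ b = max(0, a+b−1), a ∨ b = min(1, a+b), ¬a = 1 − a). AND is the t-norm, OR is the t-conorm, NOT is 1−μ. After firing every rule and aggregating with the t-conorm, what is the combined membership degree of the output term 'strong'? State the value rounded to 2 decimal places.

R1: comfortable=0.09 → w = 0.09
R2: empty=0.80, comfortable=0.09; AND[max(0, a+b−1)] → w = 0.00
R3: full=0.68 → w = 0.68
R4: comfortable=0.09, ¬full=1−0.68=0.32; AND[max(0, a+b−1)] → w = 0.00
Rules with consequent 'strong': {R1, R2} → strengths 0.09, 0.00
Aggregate via t-conorm [min(1, a+b)]: 0.09

0.09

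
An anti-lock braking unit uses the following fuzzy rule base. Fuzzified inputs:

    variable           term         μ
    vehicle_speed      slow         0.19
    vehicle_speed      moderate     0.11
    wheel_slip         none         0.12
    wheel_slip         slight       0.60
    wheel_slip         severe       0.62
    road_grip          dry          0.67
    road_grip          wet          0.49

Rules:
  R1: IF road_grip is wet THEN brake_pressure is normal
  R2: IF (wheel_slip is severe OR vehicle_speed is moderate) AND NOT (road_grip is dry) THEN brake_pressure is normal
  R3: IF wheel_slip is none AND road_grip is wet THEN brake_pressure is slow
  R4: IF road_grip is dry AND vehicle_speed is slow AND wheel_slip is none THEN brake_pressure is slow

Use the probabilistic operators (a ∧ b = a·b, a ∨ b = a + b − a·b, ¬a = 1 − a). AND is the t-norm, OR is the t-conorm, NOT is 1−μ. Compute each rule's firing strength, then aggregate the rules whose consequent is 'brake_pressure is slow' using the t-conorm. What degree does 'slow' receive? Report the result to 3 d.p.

0.073

R1: wet=0.49 → w = 0.4900
R2: (severe=0.62 OR moderate=0.11) = 0.6618; AND[a·b] with ¬dry=1−0.67=0.33 → w = 0.2184
R3: none=0.12, wet=0.49; AND[a·b] → w = 0.0588
R4: dry=0.67, slow=0.19, none=0.12; AND[a·b] → w = 0.0153
Rules with consequent 'slow': {R3, R4} → strengths 0.0588, 0.0153
Aggregate via t-conorm [a + b − a·b]: 0.0732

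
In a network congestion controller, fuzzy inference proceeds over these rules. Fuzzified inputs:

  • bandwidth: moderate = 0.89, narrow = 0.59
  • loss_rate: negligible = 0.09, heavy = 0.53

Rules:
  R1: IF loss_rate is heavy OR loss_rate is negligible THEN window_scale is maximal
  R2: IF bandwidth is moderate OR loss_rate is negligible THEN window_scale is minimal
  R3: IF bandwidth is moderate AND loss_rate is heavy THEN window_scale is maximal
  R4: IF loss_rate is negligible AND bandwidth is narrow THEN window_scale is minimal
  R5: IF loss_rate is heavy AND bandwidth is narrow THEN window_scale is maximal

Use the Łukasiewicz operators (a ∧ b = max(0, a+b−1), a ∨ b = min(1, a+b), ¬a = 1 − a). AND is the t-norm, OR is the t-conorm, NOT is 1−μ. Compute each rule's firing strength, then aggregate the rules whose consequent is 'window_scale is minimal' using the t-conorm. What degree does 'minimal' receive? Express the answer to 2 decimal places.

R1: heavy=0.53, negligible=0.09; OR[min(1, a+b)] → w = 0.62
R2: moderate=0.89, negligible=0.09; OR[min(1, a+b)] → w = 0.98
R3: moderate=0.89, heavy=0.53; AND[max(0, a+b−1)] → w = 0.42
R4: negligible=0.09, narrow=0.59; AND[max(0, a+b−1)] → w = 0.00
R5: heavy=0.53, narrow=0.59; AND[max(0, a+b−1)] → w = 0.12
Rules with consequent 'minimal': {R2, R4} → strengths 0.98, 0.00
Aggregate via t-conorm [min(1, a+b)]: 0.98

0.98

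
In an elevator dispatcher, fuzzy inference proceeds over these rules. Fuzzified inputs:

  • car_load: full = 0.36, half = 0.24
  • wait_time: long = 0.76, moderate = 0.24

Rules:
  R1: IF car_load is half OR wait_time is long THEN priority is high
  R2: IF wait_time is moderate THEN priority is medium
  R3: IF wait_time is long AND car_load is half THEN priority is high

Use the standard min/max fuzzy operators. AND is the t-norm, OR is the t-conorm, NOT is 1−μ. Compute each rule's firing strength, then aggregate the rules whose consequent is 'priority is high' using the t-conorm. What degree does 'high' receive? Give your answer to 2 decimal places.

R1: half=0.24, long=0.76; OR[max(a, b)] → w = 0.76
R2: moderate=0.24 → w = 0.24
R3: long=0.76, half=0.24; AND[min(a, b)] → w = 0.24
Rules with consequent 'high': {R1, R3} → strengths 0.76, 0.24
Aggregate via t-conorm [max(a, b)]: 0.76

0.76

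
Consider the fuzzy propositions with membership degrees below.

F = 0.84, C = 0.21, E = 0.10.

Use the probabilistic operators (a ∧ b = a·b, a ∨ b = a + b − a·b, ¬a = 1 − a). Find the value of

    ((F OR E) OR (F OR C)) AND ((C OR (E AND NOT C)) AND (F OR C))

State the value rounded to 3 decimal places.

0.234

F OR E = a + b − a·b on (0.8400, 0.1000) = 0.8560
F OR C = a + b − a·b on (0.8400, 0.2100) = 0.8736
(F OR E) OR (F OR C) = a + b − a·b on (0.8560, 0.8736) = 0.9818
NOT C = 1 − 0.2100 = 0.7900
E AND NOT C = a·b on (0.1000, 0.7900) = 0.0790
C OR (E AND NOT C) = a + b − a·b on (0.2100, 0.0790) = 0.2724
F OR C = a + b − a·b on (0.8400, 0.2100) = 0.8736
(C OR (E AND NOT C)) AND (F OR C) = a·b on (0.2724, 0.8736) = 0.2380
((F OR E) OR (F OR C)) AND ((C OR (E AND NOT C)) AND (F OR C)) = a·b on (0.9818, 0.2380) = 0.2336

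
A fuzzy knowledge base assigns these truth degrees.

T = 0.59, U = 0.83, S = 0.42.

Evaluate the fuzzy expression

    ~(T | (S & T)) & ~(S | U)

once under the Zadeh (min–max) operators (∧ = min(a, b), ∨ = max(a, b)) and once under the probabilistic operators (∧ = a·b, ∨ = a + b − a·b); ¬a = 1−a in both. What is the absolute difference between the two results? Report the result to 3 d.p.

0.140

Under Zadeh (min–max):
  S & T = min(a, b) on (0.42, 0.59) = 0.42
  T | (S & T) = max(a, b) on (0.59, 0.42) = 0.59
  ~(T | (S & T)) = 1 − 0.59 = 0.41
  S | U = max(a, b) on (0.42, 0.83) = 0.83
  ~(S | U) = 1 − 0.83 = 0.17
  ~(T | (S & T)) & ~(S | U) = min(a, b) on (0.41, 0.17) = 0.17
  → value = 0.1700
Under probabilistic:
  S & T = a·b on (0.4200, 0.5900) = 0.2478
  T | (S & T) = a + b − a·b on (0.5900, 0.2478) = 0.6916
  ~(T | (S & T)) = 1 − 0.6916 = 0.3084
  S | U = a + b − a·b on (0.4200, 0.8300) = 0.9014
  ~(S | U) = 1 − 0.9014 = 0.0986
  ~(T | (S & T)) & ~(S | U) = a·b on (0.3084, 0.0986) = 0.0304
  → value = 0.0304
|0.1700 − 0.0304| = 0.140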